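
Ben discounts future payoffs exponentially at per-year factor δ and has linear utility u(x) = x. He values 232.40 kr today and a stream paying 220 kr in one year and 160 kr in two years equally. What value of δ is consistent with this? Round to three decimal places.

Equating present values: 232.40 = 220δ + 160δ².
That is, 160δ² + 220δ − 232.40 = 0, a quadratic in δ.
δ = (−220 + √(220² + 4·160·232.40)) / (2·160) = (−220 + √197136.00) / 320 ≈ 0.700.

δ ≈ 0.700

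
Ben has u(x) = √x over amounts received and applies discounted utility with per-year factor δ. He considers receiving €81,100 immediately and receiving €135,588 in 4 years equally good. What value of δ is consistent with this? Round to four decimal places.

Equating discounted utilities: u(81100) = δ^4·u(135588) ⇒ δ^4 = u(81100)/u(135588).
With u(x) = √x: δ^4 = √81100/√135588 = √(81100/135588) = 0.77339.
Hence δ = (0.77339)^(1/4) = 0.937778.

δ ≈ 0.9378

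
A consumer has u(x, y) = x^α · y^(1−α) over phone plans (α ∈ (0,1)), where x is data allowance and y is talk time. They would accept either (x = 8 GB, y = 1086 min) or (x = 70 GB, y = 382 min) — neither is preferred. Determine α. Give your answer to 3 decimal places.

The Cobb–Douglas utilities coincide, so 8^α·1086^(1−α) = 70^α·382^(1−α).
Rearrange to (8/70)^α = (382/1086)^(1−α) and take logs: α·-2.169054 = (1−α)·-1.044836.
With A = -2.169054 and B = -1.044836: α·A = (1−α)·B, so α = B/(A+B) = -1.044836/-3.213890 ≈ 0.325.

α ≈ 0.325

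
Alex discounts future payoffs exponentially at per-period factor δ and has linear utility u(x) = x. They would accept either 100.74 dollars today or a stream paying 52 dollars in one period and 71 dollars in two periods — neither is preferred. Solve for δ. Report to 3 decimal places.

δ ≈ 0.880

Present value of the stream is 52·δ + 71·δ². Indifference gives 52δ + 71δ² = 100.74.
That is, 71δ² + 52δ − 100.74 = 0, a quadratic in δ.
The positive root is δ = [−52 + √(52² + 4·71·100.74)] / (2·71) = (−52 + 176.958)/142 ≈ 0.880.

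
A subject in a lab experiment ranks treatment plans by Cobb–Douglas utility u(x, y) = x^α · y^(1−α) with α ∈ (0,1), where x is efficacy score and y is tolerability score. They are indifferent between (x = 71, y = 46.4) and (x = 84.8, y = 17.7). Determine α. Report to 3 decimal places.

Indifference: 71^α · 46.4^(1−α) = 84.8^α · 17.7^(1−α).
(71/84.8)^α = (17.7/46.4)^(1−α); take logs: α·ln(71/84.8) = (1−α)·ln(17.7/46.4), i.e. α·-0.177616 = (1−α)·-0.963735.
Thus α·(-1.141351) = -0.963735, so α = -0.963735/-1.141351 ≈ 0.844.

α ≈ 0.844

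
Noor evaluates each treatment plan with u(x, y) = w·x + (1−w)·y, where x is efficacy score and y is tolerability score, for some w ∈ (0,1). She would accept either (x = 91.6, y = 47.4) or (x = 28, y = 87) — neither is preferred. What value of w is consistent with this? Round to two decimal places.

u(91.6,47.4) = u(28,87) means w·91.6 + (1−w)·47.4 = w·28 + (1−w)·87.
w·(91.6−28) = (1−w)·(87−47.4), i.e. w·63.6 = (1−w)·39.6.
So w/(1−w) = 39.6/63.6 = 0.6226, giving w = 39.6/(63.6+39.6) = 0.38.

w = 0.38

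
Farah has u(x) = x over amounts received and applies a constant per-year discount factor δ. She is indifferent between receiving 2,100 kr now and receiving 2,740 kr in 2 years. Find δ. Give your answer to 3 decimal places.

Equating discounted utilities: u(2100) = δ^2·u(2740) ⇒ δ^2 = u(2100)/u(2740).
With u(x) = x: δ^2 = 2100/2740 = 0.76642.
Hence δ = (0.76642)^(1/2) = 0.87546.

δ ≈ 0.875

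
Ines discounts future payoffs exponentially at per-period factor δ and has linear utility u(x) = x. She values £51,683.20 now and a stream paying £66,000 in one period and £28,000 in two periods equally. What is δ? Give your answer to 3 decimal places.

δ ≈ 0.620

The stream is worth 66000δ + 28000δ² today, so 66000δ + 28000δ² = 51683.20.
So 28000δ² + 66000δ − 51683.20 = 0.
The positive root is δ = [−66000 + √(66000² + 4·28000·51683.20)] / (2·28000) = (−66000 + 100720.000)/56000 ≈ 0.620.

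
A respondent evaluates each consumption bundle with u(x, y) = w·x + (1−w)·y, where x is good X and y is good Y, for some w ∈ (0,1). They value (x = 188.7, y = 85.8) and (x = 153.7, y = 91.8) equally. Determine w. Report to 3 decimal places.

w = 0.146

Indifference: w·188.7 + (1−w)·85.8 = w·153.7 + (1−w)·91.8.
Collecting terms: w·35 = (1−w)·6.
The marginal rate of substitution is 6/35, so w = 6/(35+6) = 0.146.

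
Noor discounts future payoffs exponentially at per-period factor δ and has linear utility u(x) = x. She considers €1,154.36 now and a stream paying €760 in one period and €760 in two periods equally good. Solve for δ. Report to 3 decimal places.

δ ≈ 0.830

Equating present values: 1154.36 = 760δ + 760δ².
That is, 760δ² + 760δ − 1154.36 = 0, a quadratic in δ.
δ = (−760 + √(760² + 4·760·1154.36)) / (2·760) = (−760 + √4086854.40) / 1520 ≈ 0.830.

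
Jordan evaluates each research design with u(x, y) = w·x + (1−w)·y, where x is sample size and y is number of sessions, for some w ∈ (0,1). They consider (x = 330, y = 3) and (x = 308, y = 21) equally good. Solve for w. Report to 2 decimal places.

Equating utilities: w·330 + (1−w)·3 = w·308 + (1−w)·21.
w·(330−308) = (1−w)·(21−3), i.e. w·22 = (1−w)·18.
The marginal rate of substitution is 18/22, so w = 18/(22+18) = 0.45.

w = 0.45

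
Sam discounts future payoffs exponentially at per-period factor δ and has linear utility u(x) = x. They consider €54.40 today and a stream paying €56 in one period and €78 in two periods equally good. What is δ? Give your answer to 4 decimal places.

δ ≈ 0.5500

Present value of the stream is 56·δ + 78·δ². Indifference gives 56δ + 78δ² = 54.40.
Rearranged: 78δ² + 56δ − 54.40 = 0.
The positive root is δ = [−56 + √(56² + 4·78·54.40)] / (2·78) = (−56 + 141.806)/156 ≈ 0.5500.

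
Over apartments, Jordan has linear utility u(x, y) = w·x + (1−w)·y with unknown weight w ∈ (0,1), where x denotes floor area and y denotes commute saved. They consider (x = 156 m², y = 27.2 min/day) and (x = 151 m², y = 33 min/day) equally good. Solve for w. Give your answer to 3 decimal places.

Equating utilities: w·156 + (1−w)·27.2 = w·151 + (1−w)·33.
Collecting terms: w·5 = (1−w)·5.8.
Hence w = 5.8/(5+5.8) = 5.8/10.8 = 0.537.

w = 0.537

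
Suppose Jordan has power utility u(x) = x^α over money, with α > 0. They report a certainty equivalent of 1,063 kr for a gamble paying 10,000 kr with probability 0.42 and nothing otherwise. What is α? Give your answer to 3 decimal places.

Since u(0) = 0, the lottery's EU is 0.42·10000^α.
Setting u(1063) equal to that: 1063^α = 0.42·10000^α ⇒ (1063/10000)^α = 0.42.
α = ln(0.42) / ln(1063/10000) = -0.867501/-2.241490 ≈ 0.387.

α ≈ 0.387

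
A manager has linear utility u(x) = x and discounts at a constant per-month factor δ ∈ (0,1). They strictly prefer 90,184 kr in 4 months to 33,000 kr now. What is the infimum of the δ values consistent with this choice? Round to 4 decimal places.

δ > 0.7778

Comparing present values: 33000 < δ^4·90184.
Dividing by 90184: δ^4 > 0.36592. Both sides are positive, so the 4th root keeps the direction.
δ > 0.36592^(1/4) = 0.7778.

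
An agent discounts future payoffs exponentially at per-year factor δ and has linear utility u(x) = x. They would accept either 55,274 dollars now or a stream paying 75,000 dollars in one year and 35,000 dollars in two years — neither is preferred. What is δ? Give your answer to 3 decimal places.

Equating present values: 55274 = 75000δ + 35000δ².
Rearranged: 35000δ² + 75000δ − 55274 = 0.
By the quadratic formula (taking the positive root), δ = (−75000 + √13363360000.00) / 70000 ≈ 0.580.

δ ≈ 0.580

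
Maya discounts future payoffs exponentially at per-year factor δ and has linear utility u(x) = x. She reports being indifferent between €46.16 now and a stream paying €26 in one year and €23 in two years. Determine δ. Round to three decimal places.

The stream is worth 26δ + 23δ² today, so 26δ + 23δ² = 46.16.
That is, 23δ² + 26δ − 46.16 = 0, a quadratic in δ.
δ = (−26 + √(26² + 4·23·46.16)) / (2·23) = (−26 + √4922.72) / 46 ≈ 0.960.

δ ≈ 0.960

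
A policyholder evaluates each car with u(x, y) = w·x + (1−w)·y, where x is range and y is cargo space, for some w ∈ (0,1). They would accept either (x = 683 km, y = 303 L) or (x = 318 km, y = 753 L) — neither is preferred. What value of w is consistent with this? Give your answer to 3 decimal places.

Equating utilities: w·683 + (1−w)·303 = w·318 + (1−w)·753.
w·(683−318) = (1−w)·(753−303), i.e. w·365 = (1−w)·450.
The marginal rate of substitution is 450/365, so w = 450/(365+450) = 0.552.

w = 0.552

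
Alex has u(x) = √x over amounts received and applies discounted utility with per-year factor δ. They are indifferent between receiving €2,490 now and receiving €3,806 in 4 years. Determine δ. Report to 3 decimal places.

Indifference means u(2490) = δ^4 · u(3806), so δ^4 = u(2490)/u(3806).
Since u(x) = √x, δ^4 = √(2490/3806) = 0.80884.
Taking the 4th root: δ = 0.80884^(1/4) ≈ 0.948.

δ ≈ 0.948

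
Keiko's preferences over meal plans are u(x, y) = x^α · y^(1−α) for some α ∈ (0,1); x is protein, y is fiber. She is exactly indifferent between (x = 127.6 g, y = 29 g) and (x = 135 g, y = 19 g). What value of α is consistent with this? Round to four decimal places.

The Cobb–Douglas utilities coincide, so 127.6^α·29^(1−α) = 135^α·19^(1−α).
Taking logs: α·ln 127.6 + (1−α)·ln 29 = α·ln 135 + (1−α)·ln 19, i.e. α·-0.0563744 = (1−α)·-0.4228569.
With A = -0.0563744 and B = -0.4228569: α·A = (1−α)·B, so α = B/(A+B) = -0.4228569/-0.4792313 ≈ 0.8824.

α ≈ 0.8824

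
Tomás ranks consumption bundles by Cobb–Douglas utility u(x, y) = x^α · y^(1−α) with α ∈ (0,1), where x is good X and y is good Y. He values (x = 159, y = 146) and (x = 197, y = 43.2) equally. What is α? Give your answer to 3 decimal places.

The Cobb–Douglas utilities coincide, so 159^α·146^(1−α) = 197^α·43.2^(1−α).
(159/197)^α = (43.2/146)^(1−α); take logs: α·ln(159/197) = (1−α)·ln(43.2/146), i.e. α·-0.214300 = (1−α)·-1.217766.
With A = -0.214300 and B = -1.217766: α·A = (1−α)·B, so α = B/(A+B) = -1.217766/-1.432066 ≈ 0.850.

α ≈ 0.850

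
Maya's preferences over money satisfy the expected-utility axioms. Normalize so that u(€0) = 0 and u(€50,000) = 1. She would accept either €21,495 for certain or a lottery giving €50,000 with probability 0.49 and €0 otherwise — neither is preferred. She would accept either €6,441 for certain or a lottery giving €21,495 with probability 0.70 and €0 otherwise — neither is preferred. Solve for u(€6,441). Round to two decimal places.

First, u(€21,495) = 0.49·u(€50,000) + 0.51·u(€0) = 0.49.
Chaining: u(€6,441) = 0.70·0.49 + 0.30·0.00 = 0.3430.

0.34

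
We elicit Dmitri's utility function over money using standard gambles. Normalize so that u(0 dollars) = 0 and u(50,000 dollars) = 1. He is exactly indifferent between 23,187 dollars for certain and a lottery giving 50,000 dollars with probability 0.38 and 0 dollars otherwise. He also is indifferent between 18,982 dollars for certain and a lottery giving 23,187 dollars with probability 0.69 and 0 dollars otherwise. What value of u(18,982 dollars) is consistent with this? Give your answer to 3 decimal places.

0.262

The first gamble pins u(23,187 dollars): it must equal 0.38·1 + 0.62·0 = 0.38.
The second indifference gives u(18,982 dollars) = 0.69·u(23,187 dollars) + 0.31·u(0 dollars) = 0.69·0.38 + 0.31·0.00 = 0.2622.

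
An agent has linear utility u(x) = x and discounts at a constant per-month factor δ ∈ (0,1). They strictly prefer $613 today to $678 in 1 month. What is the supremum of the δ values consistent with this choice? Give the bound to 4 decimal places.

The preference means 613 > δ·678.
Dividing through by 678 gives δ < 0.90413.

δ < 0.9041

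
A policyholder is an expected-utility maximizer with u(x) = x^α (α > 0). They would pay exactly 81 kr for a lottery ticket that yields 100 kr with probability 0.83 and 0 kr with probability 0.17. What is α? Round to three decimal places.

α ≈ 0.884

The lottery's expected utility is 0.83·u(100) + 0.17·u(0) = 0.83·100^α (since u(0) = 0 for α > 0).
Indifference: 81^α = 0.83·100^α, so (81/100)^α = 0.83.
Taking logs: α·ln(81/100) = ln(0.83), so α = -0.186330 / -0.210721 ≈ 0.884.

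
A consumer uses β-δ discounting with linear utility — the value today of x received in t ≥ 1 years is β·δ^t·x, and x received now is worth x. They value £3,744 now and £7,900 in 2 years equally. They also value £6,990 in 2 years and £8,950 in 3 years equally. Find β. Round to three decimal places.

β ≈ 0.777

Both payoffs in the second observation are in the future, so β drops out: δ^2·6990 = δ^3·8950 ⇒ δ = 6990/8950 = 0.78101.
Substituting δ into 3744 = β·δ^2·7900: β = 3744/(4818.761) ≈ 0.777.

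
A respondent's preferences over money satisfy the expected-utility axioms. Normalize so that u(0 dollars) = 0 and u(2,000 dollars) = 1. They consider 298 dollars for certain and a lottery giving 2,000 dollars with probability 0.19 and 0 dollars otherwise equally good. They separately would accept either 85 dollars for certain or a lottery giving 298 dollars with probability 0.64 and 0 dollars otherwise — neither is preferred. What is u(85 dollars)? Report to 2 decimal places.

The first gamble pins u(298 dollars): it must equal 0.19·1 + 0.81·0 = 0.19.
The second indifference gives u(85 dollars) = 0.64·u(298 dollars) + 0.36·u(0 dollars) = 0.64·0.19 + 0.36·0.00 = 0.1216.

0.12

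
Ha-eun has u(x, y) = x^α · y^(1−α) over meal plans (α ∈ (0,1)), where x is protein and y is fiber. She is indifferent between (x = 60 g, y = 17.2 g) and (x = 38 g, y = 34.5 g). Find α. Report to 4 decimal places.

α ≈ 0.6038

Set the two utilities equal: 60^α·17.2^(1−α) = 38^α·34.5^(1−α).
Rearrange to (60/38)^α = (34.5/17.2)^(1−α) and take logs: α·0.4567584 = (1−α)·0.6960499.
So α/(1−α) = (0.6960499)/(0.4567584) = 1.5238907, and α = 1.5238907/2.5238907 ≈ 0.6038.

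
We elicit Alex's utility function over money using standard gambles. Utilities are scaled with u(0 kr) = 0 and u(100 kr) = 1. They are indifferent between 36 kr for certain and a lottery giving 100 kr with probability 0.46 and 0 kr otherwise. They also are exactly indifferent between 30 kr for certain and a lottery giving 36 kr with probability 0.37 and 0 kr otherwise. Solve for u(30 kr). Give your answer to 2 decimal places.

0.17

From the first indifference, u(36 kr) = 0.46·u(100 kr) + 0.54·u(0 kr) = 0.46·1 + 0.54·0 = 0.46.
Then u(30 kr) = 0.37·u(36 kr) + 0.63·u(0 kr) = 0.37·0.46 + 0.63·0.00 = 0.1702.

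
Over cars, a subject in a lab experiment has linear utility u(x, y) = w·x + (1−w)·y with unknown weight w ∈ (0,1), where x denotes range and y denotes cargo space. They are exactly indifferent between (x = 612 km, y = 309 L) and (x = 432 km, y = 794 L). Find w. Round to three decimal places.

w = 0.729

Equating utilities: w·612 + (1−w)·309 = w·432 + (1−w)·794.
w·(612−432) = (1−w)·(794−309), i.e. w·180 = (1−w)·485.
Hence w = 485/(180+485) = 485/665 = 0.729.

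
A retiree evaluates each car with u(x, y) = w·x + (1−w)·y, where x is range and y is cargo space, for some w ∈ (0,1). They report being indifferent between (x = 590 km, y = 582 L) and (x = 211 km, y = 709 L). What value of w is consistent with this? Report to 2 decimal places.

w = 0.25

Equating utilities: w·590 + (1−w)·582 = w·211 + (1−w)·709.
Rearranging, 379·w − 127·(1−w) = 0.
So w/(1−w) = 127/379 = 0.3351, giving w = 127/(379+127) = 0.25.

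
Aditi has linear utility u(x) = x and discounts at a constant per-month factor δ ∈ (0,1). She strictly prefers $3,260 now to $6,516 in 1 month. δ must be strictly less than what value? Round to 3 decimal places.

The preference means 3260 > δ·6516.
Dividing through by 6516 gives δ < 0.50031.

δ < 0.500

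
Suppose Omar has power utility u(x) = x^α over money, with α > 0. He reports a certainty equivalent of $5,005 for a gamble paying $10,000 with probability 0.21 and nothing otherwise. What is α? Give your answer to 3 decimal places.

Since u(0) = 0, the lottery's EU is 0.21·10000^α.
Setting u(5005) equal to that: 5005^α = 0.21·10000^α ⇒ (5005/10000)^α = 0.21.
Take logs: α = ln 0.21 / ln(5005/10000) ≈ 2.25479.

α ≈ 2.255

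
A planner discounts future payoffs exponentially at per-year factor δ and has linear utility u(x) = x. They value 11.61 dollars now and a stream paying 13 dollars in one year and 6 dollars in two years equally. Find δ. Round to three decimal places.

Present value of the stream is 13·δ + 6·δ². Indifference gives 13δ + 6δ² = 11.61.
That is, 6δ² + 13δ − 11.61 = 0, a quadratic in δ.
By the quadratic formula (taking the positive root), δ = (−13 + √447.64) / 12 ≈ 0.680.

δ ≈ 0.680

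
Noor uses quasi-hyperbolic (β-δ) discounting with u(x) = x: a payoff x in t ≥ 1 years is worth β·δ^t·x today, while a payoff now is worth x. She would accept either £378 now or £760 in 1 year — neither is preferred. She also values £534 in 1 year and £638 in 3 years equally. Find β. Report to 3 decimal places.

β ≈ 0.544

The second indifference involves only future payoffs, so β cancels: β·δ^1·534 = β·δ^3·638, giving δ^2 = 534/638 = 0.83699, so δ = 0.91487.
The first indifference: 378 = β·δ·760, so β = 378/(δ·760) = 378/(0.91487·760) ≈ 0.544.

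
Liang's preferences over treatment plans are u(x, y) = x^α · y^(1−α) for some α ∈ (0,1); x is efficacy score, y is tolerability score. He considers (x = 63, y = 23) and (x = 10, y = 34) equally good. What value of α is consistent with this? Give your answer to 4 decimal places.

The Cobb–Douglas utilities coincide, so 63^α·23^(1−α) = 10^α·34^(1−α).
Taking logs: α·ln 63 + (1−α)·ln 23 = α·ln 10 + (1−α)·ln 34, i.e. α·1.8405496 = (1−α)·0.3908663.
With A = 1.8405496 and B = 0.3908663: α·A = (1−α)·B, so α = B/(A+B) = 0.3908663/2.2314159 ≈ 0.1752.

α ≈ 0.1752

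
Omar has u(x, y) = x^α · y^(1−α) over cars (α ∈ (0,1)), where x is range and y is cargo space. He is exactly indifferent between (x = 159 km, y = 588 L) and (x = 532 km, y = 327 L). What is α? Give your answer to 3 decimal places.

α ≈ 0.327

Set the two utilities equal: 159^α·588^(1−α) = 532^α·327^(1−α).
Taking logs: α·ln 159 + (1−α)·ln 588 = α·ln 532 + (1−α)·ln 327, i.e. α·-1.207739 = (1−α)·-0.586767.
Thus α·(-1.794506) = -0.586767, so α = -0.586767/-1.794506 ≈ 0.327.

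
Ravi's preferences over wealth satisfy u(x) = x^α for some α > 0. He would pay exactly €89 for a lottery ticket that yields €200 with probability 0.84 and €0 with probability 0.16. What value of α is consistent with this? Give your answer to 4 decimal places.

α ≈ 0.2153

Since u(0) = 0, the lottery's EU is 0.84·200^α.
Setting u(89) equal to that: 89^α = 0.84·200^α ⇒ (89/200)^α = 0.84.
Take logs: α = ln 0.84 / ln(89/200) ≈ 0.215336.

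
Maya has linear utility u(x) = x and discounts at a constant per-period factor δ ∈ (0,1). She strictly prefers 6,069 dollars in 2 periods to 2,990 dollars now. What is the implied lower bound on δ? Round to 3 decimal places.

δ > 0.702

Comparing present values: 2990 < δ^2·6069.
So δ^2 > 2990/6069 = 0.49267; taking the square root of both positive sides preserves the inequality.
δ > (2990/6069)^(1/2) ≈ 0.702.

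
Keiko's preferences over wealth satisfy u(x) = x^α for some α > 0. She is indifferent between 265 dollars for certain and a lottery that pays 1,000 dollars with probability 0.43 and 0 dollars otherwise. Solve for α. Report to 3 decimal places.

EU(lottery) = 0.43·1000^α + 0.57·0 = 0.43·1000^α.
Setting u(265) equal to that: 265^α = 0.43·1000^α ⇒ (265/1000)^α = 0.43.
Taking logs: α·ln(265/1000) = ln(0.43), so α = -0.843970 / -1.328025 ≈ 0.636.

α ≈ 0.636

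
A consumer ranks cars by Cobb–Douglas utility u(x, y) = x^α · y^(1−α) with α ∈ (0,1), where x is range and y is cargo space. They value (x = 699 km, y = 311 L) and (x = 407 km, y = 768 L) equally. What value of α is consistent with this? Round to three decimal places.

Indifference: 699^α · 311^(1−α) = 407^α · 768^(1−α).
Rearrange to (699/407)^α = (768/311)^(1−α) and take logs: α·0.540838 = (1−α)·0.903997.
With A = 0.540838 and B = 0.903997: α·A = (1−α)·B, so α = B/(A+B) = 0.903997/1.444835 ≈ 0.626.

α ≈ 0.626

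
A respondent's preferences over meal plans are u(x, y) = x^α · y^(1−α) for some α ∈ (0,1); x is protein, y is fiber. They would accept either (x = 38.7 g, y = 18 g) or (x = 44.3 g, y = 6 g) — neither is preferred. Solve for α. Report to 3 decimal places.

α ≈ 0.890

The Cobb–Douglas utilities coincide, so 38.7^α·18^(1−α) = 44.3^α·6^(1−α).
Taking logs: α·ln 38.7 + (1−α)·ln 18 = α·ln 44.3 + (1−α)·ln 6, i.e. α·-0.135145 = (1−α)·-1.098612.
With A = -0.135145 and B = -1.098612: α·A = (1−α)·B, so α = B/(A+B) = -1.098612/-1.233757 ≈ 0.890.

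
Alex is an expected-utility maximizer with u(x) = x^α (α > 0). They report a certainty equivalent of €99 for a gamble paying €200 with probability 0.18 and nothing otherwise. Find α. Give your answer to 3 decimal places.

The lottery's expected utility is 0.18·u(200) + 0.82·u(0) = 0.18·200^α (since u(0) = 0 for α > 0).
Equating: 99^α = 0.18·200^α, i.e. 0.4950^α = 0.18.
Take logs: α = ln 0.18 / ln(99/200) ≈ 2.43857.

α ≈ 2.439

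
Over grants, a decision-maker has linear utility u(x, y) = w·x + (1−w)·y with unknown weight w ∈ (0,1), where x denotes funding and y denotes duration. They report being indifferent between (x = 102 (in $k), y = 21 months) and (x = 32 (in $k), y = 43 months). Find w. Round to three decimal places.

u(102,21) = u(32,43) means w·102 + (1−w)·21 = w·32 + (1−w)·43.
Rearranging, 70·w − 22·(1−w) = 0.
Hence w = 22/(70+22) = 22/92 = 0.239.

w = 0.239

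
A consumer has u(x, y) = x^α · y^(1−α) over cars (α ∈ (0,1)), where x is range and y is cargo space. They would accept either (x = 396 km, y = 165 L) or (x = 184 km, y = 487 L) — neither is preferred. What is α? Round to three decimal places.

α ≈ 0.585

The Cobb–Douglas utilities coincide, so 396^α·165^(1−α) = 184^α·487^(1−α).
(396/184)^α = (487/165)^(1−α); take logs: α·ln(396/184) = (1−α)·ln(487/165), i.e. α·0.766478 = (1−α)·1.082319.
Thus α·(1.848797) = 1.082319, so α = 1.082319/1.848797 ≈ 0.585.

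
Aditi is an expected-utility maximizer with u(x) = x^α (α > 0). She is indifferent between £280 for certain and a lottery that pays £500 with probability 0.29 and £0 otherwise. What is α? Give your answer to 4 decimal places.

α ≈ 2.1349

The lottery's expected utility is 0.29·u(500) + 0.71·u(0) = 0.29·500^α (since u(0) = 0 for α > 0).
Equating: 280^α = 0.29·500^α, i.e. 0.5600^α = 0.29.
α = ln(0.29) / ln(280/500) = -1.2378744/-0.5798185 ≈ 2.1349.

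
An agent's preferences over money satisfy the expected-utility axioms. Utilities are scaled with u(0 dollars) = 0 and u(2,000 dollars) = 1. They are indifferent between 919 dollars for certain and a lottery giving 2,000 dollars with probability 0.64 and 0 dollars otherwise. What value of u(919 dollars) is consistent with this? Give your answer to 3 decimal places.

The indifference gives u(919 dollars) = 0.64·u(2,000 dollars) + 0.36·u(0 dollars) = 0.64·1 + 0.36·0 = 0.64.

0.640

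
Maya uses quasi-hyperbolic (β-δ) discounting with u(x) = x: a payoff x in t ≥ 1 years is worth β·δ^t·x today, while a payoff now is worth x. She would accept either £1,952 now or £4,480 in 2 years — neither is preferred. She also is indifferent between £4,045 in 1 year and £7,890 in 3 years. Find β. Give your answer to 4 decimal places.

β ≈ 0.8499

From the later pair, β·δ^1·4045 = β·δ^3·7890; dividing through, δ^2 = 4045/7890 = 0.51267, so δ = 0.71601.
The first indifference: 1952 = β·δ^2·4480, so β = 1952/(δ^2·4480) = 1952/(0.51267·4480) ≈ 0.8499.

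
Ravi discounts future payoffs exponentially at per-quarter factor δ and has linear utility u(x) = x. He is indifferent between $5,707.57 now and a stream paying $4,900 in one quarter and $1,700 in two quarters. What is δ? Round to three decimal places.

Present value of the stream is 4900·δ + 1700·δ². Indifference gives 4900δ + 1700δ² = 5707.57.
Rearranged: 1700δ² + 4900δ − 5707.57 = 0.
δ = (−4900 + √(4900² + 4·1700·5707.57)) / (2·1700) = (−4900 + √62821476.00) / 3400 ≈ 0.890.

δ ≈ 0.890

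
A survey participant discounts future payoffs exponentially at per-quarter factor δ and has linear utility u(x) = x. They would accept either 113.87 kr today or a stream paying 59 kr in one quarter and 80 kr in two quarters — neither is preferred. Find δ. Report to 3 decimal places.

δ ≈ 0.880

Present value of the stream is 59·δ + 80·δ². Indifference gives 59δ + 80δ² = 113.87.
So 80δ² + 59δ − 113.87 = 0.
By the quadratic formula (taking the positive root), δ = (−59 + √39919.40) / 160 ≈ 0.880.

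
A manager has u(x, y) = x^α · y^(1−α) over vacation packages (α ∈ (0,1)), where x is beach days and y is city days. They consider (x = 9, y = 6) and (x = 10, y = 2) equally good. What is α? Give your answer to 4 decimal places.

Set the two utilities equal: 9^α·6^(1−α) = 10^α·2^(1−α).
(9/10)^α = (2/6)^(1−α); take logs: α·ln(9/10) = (1−α)·ln(2/6), i.e. α·-0.1053605 = (1−α)·-1.0986123.
With A = -0.1053605 and B = -1.0986123: α·A = (1−α)·B, so α = B/(A+B) = -1.0986123/-1.2039728 ≈ 0.9125.

α ≈ 0.9125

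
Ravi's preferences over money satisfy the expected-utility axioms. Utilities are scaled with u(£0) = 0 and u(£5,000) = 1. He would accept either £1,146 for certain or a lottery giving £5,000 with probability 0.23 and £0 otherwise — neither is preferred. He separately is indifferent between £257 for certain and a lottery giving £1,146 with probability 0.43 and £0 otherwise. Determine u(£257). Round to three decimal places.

0.099

From the first indifference, u(£1,146) = 0.23·u(£5,000) + 0.77·u(£0) = 0.23·1 + 0.77·0 = 0.23.
Chaining: u(£257) = 0.43·0.23 + 0.57·0.00 = 0.0989.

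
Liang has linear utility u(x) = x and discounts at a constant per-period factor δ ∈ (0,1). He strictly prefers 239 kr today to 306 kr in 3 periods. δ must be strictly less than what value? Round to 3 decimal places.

Comparing present values: 239 > δ^3·306.
Hence δ^3 < 239/306 = 0.78105, and x ↦ x^(1/3) is increasing on (0,∞).
δ < 0.78105^(1/3) = 0.921.

δ < 0.921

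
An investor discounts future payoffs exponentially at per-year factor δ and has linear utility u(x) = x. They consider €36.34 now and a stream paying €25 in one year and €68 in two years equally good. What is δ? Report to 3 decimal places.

Present value of the stream is 25·δ + 68·δ². Indifference gives 25δ + 68δ² = 36.34.
So 68δ² + 25δ − 36.34 = 0.
δ = (−25 + √(25² + 4·68·36.34)) / (2·68) = (−25 + √10509.48) / 136 ≈ 0.570.

δ ≈ 0.570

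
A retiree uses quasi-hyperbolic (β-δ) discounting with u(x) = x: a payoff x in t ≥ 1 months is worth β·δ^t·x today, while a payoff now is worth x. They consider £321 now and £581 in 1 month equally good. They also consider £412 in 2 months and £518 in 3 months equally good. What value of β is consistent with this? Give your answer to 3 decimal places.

β ≈ 0.695

The second indifference involves only future payoffs, so β cancels: β·δ^2·412 = β·δ^3·518, giving δ = 412/518 = 0.79537.
Substituting δ into 321 = β·δ·581: β = 321/(462.108) ≈ 0.695.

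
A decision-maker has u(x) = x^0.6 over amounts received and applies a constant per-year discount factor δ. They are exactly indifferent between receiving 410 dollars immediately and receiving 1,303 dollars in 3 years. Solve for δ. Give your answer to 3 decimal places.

δ ≈ 0.794

Equating discounted utilities: u(410) = δ^3·u(1303) ⇒ δ^3 = u(410)/u(1303).
Since u(x) = x^0.6, δ^3 = (410/1303)^0.6 = 0.31466^0.6 = 0.49969.
So δ = 0.49969^(1/3) ≈ 0.794.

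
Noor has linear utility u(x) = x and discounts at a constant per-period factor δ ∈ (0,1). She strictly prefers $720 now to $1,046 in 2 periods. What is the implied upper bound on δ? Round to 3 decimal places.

δ < 0.830

Comparing present values: 720 > δ^2·1046.
So δ^2 < 720/1046 = 0.68834; taking the square root of both positive sides preserves the inequality.
δ < 0.68834^(1/2) = 0.830.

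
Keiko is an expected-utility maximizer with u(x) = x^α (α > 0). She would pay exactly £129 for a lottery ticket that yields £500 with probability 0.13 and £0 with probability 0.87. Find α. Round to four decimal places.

Since u(0) = 0, the lottery's EU is 0.13·500^α.
Setting u(129) equal to that: 129^α = 0.13·500^α ⇒ (129/500)^α = 0.13.
Take logs: α = ln 0.13 / ln(129/500) ≈ 1.505925.

α ≈ 1.5059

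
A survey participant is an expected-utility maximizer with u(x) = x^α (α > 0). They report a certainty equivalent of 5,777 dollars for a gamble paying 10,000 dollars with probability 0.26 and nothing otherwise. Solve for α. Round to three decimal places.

The lottery's expected utility is 0.26·u(10000) + 0.74·u(0) = 0.26·10000^α (since u(0) = 0 for α > 0).
Indifference: 5777^α = 0.26·10000^α, so (5777/10000)^α = 0.26.
α = ln(0.26) / ln(5777/10000) = -1.347074/-0.548701 ≈ 2.455.

α ≈ 2.455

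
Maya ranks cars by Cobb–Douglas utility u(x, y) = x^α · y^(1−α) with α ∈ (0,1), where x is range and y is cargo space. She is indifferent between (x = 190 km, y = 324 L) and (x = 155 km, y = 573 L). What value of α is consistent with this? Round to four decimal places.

α ≈ 0.7369

The Cobb–Douglas utilities coincide, so 190^α·324^(1−α) = 155^α·573^(1−α).
Taking logs: α·ln 190 + (1−α)·ln 324 = α·ln 155 + (1−α)·ln 573, i.e. α·0.2035990 = (1−α)·0.5701422.
Thus α·(0.7737412) = 0.5701422, so α = 0.5701422/0.7737412 ≈ 0.7369.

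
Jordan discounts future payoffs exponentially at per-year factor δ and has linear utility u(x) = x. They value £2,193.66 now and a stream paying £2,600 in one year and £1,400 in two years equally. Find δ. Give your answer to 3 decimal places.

δ ≈ 0.630

Equating present values: 2193.66 = 2600δ + 1400δ².
So 1400δ² + 2600δ − 2193.66 = 0.
The positive root is δ = [−2600 + √(2600² + 4·1400·2193.66)] / (2·1400) = (−2600 + 4364.000)/2800 ≈ 0.630.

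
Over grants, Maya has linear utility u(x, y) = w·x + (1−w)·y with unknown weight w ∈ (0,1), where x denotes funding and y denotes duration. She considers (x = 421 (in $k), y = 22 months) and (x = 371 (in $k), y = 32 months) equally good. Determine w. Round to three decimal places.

u(421,22) = u(371,32) means w·421 + (1−w)·22 = w·371 + (1−w)·32.
w·(421−371) = (1−w)·(32−22), i.e. w·50 = (1−w)·10.
Hence w = 10/(50+10) = 10/60 = 0.167.

w = 0.167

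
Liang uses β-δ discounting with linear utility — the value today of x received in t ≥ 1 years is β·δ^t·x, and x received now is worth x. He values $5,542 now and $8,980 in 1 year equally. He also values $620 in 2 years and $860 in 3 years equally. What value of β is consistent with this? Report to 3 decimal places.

β ≈ 0.856

The second indifference involves only future payoffs, so β cancels: β·δ^2·620 = β·δ^3·860, giving δ = 620/860 = 0.72093.
Substituting δ into 5542 = β·δ·8980: β = 5542/(6473.953) ≈ 0.856.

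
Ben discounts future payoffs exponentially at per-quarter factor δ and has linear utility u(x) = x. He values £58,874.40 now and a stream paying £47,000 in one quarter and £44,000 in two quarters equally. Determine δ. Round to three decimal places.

Present value of the stream is 47000·δ + 44000·δ². Indifference gives 47000δ + 44000δ² = 58874.40.
So 44000δ² + 47000δ − 58874.40 = 0.
By the quadratic formula (taking the positive root), δ = (−47000 + √12570894400.00) / 88000 ≈ 0.740.

δ ≈ 0.740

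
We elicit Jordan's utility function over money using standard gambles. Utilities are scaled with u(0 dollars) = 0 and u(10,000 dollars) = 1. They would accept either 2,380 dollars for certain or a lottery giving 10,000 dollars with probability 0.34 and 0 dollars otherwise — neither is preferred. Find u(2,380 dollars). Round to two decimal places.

u(2,380 dollars) equals the lottery's expected utility: 0.34·1 + 0.66·0 = 0.34.

0.34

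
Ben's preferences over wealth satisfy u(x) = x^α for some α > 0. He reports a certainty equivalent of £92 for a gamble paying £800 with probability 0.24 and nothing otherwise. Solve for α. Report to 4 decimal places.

α ≈ 0.6598

EU(lottery) = 0.24·800^α + 0.76·0 = 0.24·800^α.
Equating: 92^α = 0.24·800^α, i.e. 0.1150^α = 0.24.
α = ln(0.24) / ln(92/800) = -1.4271164/-2.1628232 ≈ 0.6598.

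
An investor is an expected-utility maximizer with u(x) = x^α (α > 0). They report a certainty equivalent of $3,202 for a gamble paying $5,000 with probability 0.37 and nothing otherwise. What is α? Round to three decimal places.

EU(lottery) = 0.37·5000^α + 0.63·0 = 0.37·5000^α.
Equating: 3202^α = 0.37·5000^α, i.e. 0.6404^α = 0.37.
Take logs: α = ln 0.37 / ln(3202/5000) ≈ 2.23095.

α ≈ 2.231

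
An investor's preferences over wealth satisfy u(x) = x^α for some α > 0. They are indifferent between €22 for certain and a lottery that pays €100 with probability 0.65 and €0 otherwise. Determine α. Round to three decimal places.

EU(lottery) = 0.65·100^α + 0.35·0 = 0.65·100^α.
Equating: 22^α = 0.65·100^α, i.e. 0.2200^α = 0.65.
α = ln(0.65) / ln(22/100) = -0.430783/-1.514128 ≈ 0.285.

α ≈ 0.285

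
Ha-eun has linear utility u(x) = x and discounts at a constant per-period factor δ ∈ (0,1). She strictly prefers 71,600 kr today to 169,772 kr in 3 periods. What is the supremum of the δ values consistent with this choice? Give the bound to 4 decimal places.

Under u(x) = x this choice says 71600 > δ^3·169772.
Hence δ^3 < 71600/169772 = 0.42174, and x ↦ x^(1/3) is increasing on (0,∞).
δ < 0.42174^(1/3) = 0.7499.

δ < 0.7499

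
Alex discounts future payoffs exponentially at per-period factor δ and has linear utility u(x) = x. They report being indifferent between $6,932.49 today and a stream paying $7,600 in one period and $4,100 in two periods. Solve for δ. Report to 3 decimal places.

δ ≈ 0.670

The stream is worth 7600δ + 4100δ² today, so 7600δ + 4100δ² = 6932.49.
So 4100δ² + 7600δ − 6932.49 = 0.
The positive root is δ = [−7600 + √(7600² + 4·4100·6932.49)] / (2·4100) = (−7600 + 13094.000)/8200 ≈ 0.670.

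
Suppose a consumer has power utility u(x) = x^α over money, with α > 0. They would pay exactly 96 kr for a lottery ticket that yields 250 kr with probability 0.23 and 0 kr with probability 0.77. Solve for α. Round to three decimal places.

The lottery's expected utility is 0.23·u(250) + 0.77·u(0) = 0.23·250^α (since u(0) = 0 for α > 0).
Setting u(96) equal to that: 96^α = 0.23·250^α ⇒ (96/250)^α = 0.23.
Take logs: α = ln 0.23 / ln(96/250) ≈ 1.53553.

α ≈ 1.536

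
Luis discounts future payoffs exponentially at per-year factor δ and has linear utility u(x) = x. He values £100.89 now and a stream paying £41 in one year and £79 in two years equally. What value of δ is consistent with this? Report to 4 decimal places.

δ ≈ 0.9000

Equating present values: 100.89 = 41δ + 79δ².
So 79δ² + 41δ − 100.89 = 0.
δ = (−41 + √(41² + 4·79·100.89)) / (2·79) = (−41 + √33562.24) / 158 ≈ 0.9000.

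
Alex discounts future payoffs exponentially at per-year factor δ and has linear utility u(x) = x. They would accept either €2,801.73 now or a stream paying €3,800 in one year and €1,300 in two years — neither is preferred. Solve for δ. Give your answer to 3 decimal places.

δ ≈ 0.610

The stream is worth 3800δ + 1300δ² today, so 3800δ + 1300δ² = 2801.73.
So 1300δ² + 3800δ − 2801.73 = 0.
The positive root is δ = [−3800 + √(3800² + 4·1300·2801.73)] / (2·1300) = (−3800 + 5386.000)/2600 ≈ 0.610.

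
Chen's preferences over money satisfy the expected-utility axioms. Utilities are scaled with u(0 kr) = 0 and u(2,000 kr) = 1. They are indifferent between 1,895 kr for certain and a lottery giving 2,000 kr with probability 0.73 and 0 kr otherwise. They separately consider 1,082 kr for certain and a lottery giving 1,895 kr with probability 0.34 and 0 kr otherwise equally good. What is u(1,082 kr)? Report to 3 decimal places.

From the first indifference, u(1,895 kr) = 0.73·u(2,000 kr) + 0.27·u(0 kr) = 0.73·1 + 0.27·0 = 0.73.
Chaining: u(1,082 kr) = 0.34·0.73 + 0.66·0.00 = 0.2482.

0.248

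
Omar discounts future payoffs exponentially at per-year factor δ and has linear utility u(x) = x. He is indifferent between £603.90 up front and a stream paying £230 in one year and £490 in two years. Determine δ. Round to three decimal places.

Equating present values: 603.90 = 230δ + 490δ².
That is, 490δ² + 230δ − 603.90 = 0, a quadratic in δ.
δ = (−230 + √(230² + 4·490·603.90)) / (2·490) = (−230 + √1236544.00) / 980 ≈ 0.900.

δ ≈ 0.900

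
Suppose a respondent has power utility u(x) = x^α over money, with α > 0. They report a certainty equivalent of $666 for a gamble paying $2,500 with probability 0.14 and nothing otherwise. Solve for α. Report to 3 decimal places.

α ≈ 1.486

The lottery's expected utility is 0.14·u(2500) + 0.86·u(0) = 0.14·2500^α (since u(0) = 0 for α > 0).
Indifference: 666^α = 0.14·2500^α, so (666/2500)^α = 0.14.
α = ln(0.14) / ln(666/2500) = -1.966113/-1.322756 ≈ 1.486.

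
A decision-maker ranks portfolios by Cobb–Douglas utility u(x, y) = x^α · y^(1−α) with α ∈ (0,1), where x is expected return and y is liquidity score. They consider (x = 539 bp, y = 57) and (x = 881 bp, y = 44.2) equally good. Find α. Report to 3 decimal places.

α ≈ 0.341

Set the two utilities equal: 539^α·57^(1−α) = 881^α·44.2^(1−α).
Taking logs: α·ln 539 + (1−α)·ln 57 = α·ln 881 + (1−α)·ln 44.2, i.e. α·-0.491342 = (1−α)·-0.254326.
So α/(1−α) = (-0.254326)/(-0.491342) = 0.517615, and α = 0.517615/1.517615 ≈ 0.341.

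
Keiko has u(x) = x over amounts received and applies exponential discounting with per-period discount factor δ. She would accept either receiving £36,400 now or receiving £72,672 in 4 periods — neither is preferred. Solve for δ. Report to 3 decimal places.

Equating discounted utilities: u(36400) = δ^4·u(72672) ⇒ δ^4 = u(36400)/u(72672).
With u(x) = x: δ^4 = 36400/72672 = 0.50088.
Taking the 4th root: δ = 0.50088^(1/4) ≈ 0.841.

δ ≈ 0.841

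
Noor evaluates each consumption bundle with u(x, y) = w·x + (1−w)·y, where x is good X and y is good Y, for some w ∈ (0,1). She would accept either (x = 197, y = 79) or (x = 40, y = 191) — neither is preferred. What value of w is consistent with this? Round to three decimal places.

Equating utilities: w·197 + (1−w)·79 = w·40 + (1−w)·191.
Collecting terms: w·157 = (1−w)·112.
The marginal rate of substitution is 112/157, so w = 112/(157+112) = 0.416.

w = 0.416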